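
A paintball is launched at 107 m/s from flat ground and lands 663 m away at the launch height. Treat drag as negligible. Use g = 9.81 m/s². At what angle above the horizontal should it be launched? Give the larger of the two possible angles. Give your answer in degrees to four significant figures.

72.69°

R = v₀² sin 2θ / g gives sin 2θ = gR/v₀² = 9.81·663/107² = 0.5681.
2θ = 34.62° or 180° − 34.62° = 145.4°, so θ = 17.31° or 72.69°.
The larger angle is 72.69°.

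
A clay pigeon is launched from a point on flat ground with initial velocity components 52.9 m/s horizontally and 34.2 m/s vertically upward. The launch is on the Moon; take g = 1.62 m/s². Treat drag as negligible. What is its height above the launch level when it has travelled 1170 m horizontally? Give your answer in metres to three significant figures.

At x = 1170 m, t = x/vₓ = 1170/52.90 = 22.12 s.
Height: y = v_y0 t − ½ g t² = 34.20 × 22.12 − 0.8100 × 22.12² = 756.4 − 396.2 = 360.2 m.

360 m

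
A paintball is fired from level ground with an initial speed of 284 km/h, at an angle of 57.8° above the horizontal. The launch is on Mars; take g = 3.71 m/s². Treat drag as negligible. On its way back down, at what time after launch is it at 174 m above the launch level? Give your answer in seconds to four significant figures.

33.16 s

Convert: 284 km/h = 284/3.6 = 78.89 m/s.
Components: vₓ = 78.89 cos 57.8° = 42.04 m/s, v_y0 = 78.89 sin 57.8° = 66.76 m/s.
Require v_y0 t − ½ g t² = 174, i.e. 1.855 t² − 66.76 t + 174 = 0.
Quadratic formula: t = (66.76 ± √3165.2) / 3.71 = (66.76 ± 56.26) / 3.71 → t = 2.829 s or 33.16 s.
The descending-branch root is 33.16 s.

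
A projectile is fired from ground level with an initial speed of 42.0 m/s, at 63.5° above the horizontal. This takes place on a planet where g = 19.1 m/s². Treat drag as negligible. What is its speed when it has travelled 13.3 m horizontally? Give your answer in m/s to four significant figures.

30.48 m/s

vₓ = 42.00 cos 63.5° = 18.74 m/s; v_y0 = 42.00 sin 63.5° = 37.59 m/s.
x = vₓ t ⇒ t = 13.3/18.74 = 0.7097 s.
Vertical velocity there: v_y = v_y0 − g t = 37.59 − 19.1 × 0.7097 = 24.03 m/s.
Speed: √(vₓ² + v_y²) = √(18.74² + 24.03²) = 30.48 m/s.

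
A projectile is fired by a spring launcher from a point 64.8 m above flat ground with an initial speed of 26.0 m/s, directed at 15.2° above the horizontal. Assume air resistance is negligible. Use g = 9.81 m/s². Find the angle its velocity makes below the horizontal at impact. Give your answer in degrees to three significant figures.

vₓ = 26.00 cos 15.2° = 25.09 m/s; v_y0 = 26.00 sin 15.2° = 6.817 m/s.
Vertical motion (up positive, ground at y = 0): 4.905 t² − (6.817) t − 64.8 = 0, so t = (6.817 + √(6.817² + 2·9.81·64.8)) / 9.81 = (6.817 + 36.30) / 9.81 = 4.395 s.
At impact: v_y = v_y0 − g t = −36.30 m/s; vₓ = 25.09 m/s.
Angle below horizontal: arctan(|v_y|/vₓ) = arctan(36.30/25.09) = 55.35°.

55.3°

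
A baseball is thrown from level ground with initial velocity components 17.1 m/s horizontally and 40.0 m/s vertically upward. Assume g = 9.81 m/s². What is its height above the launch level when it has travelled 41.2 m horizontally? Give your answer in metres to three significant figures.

x = vₓ t ⇒ t = 41.2/17.10 = 2.409 s.
Height: y = v_y0 t − ½ g t² = 40.00 × 2.409 − 4.905 × 2.409² = 96.37 − 28.47 = 67.90 m.

67.9 m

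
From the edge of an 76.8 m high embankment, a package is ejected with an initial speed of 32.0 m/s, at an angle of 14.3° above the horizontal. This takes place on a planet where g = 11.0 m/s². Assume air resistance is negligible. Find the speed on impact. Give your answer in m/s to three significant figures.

52.1 m/s

vₓ = 32.00 cos 14.3° = 31.01 m/s; v_y0 = 32.00 sin 14.3° = 7.904 m/s.
Vertical motion (up positive, ground at y = 0): 5.500 t² − (7.904) t − 76.8 = 0, so t = (7.904 + √(7.904² + 2·11.0·76.8)) / 11.0 = (7.904 + 41.86) / 11.0 = 4.524 s.
Vertical velocity at impact: v_y = v_y0 − g t = 7.904 − 11.0 × 4.524 = −41.86 m/s.
Speed: |v| = √(vₓ² + v_y²) = √(31.01² + 41.86²) = 52.09 m/s.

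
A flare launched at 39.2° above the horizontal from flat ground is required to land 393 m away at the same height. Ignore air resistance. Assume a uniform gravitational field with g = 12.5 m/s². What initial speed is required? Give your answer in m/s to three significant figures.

From R = (v₀² / g) sin 2θ: v₀ = √(gR / sin 2θ).
v₀ = √(12.5 × 393 / sin 78.40°) = √(4912 / 0.9796) = √5014.9 = 70.82 m/s.

70.8 m/s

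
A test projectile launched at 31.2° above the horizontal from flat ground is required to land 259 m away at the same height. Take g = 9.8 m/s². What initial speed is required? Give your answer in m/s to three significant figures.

Level-ground range: R = v₀² sin(2θ)/g, so v₀ = √(gR / sin 2θ).
v₀ = √(9.80 × 259 / sin 62.40°) = √(2538 / 0.8862) = √2864.1 = 53.52 m/s.

53.5 m/s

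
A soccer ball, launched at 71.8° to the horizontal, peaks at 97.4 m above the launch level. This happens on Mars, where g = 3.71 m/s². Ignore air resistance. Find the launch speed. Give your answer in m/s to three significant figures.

28.3 m/s

At the peak v_y = 0, so v_y0 = √(2gH) = √(2 × 3.71 × 97.4) = 26.88 m/s.
v_y0 = v₀ sin θ ⇒ v₀ = 26.88 / sin 71.8° = 28.30 m/s.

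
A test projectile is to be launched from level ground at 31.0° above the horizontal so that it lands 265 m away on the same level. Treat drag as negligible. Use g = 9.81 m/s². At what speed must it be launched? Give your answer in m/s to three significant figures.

On level ground R = v₀² sin 2θ / g ⇒ v₀ = √(gR / sin 2θ).
v₀ = √(9.81 × 265 / sin 62.00°) = √(2600 / 0.8829) = √2944.3 = 54.26 m/s.

54.3 m/s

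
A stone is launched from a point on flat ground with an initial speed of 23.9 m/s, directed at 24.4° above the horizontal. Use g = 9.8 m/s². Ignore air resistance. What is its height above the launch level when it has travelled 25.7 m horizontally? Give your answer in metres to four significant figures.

4.826 m

Components: vₓ = 23.90 cos 24.4° = 21.77 m/s, v_y0 = 23.90 sin 24.4° = 9.873 m/s.
At x = 25.7 m, t = x/vₓ = 25.7/21.77 = 1.181 s.
Height: y = v_y0 t − ½ g t² = 9.873 × 1.181 − 4.900 × 1.181² = 11.66 − 6.832 = 4.826 m.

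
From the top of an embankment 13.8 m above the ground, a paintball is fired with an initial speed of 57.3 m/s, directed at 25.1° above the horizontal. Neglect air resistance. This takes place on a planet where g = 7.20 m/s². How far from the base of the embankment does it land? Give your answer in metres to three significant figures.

378 m

Horizontal component vₓ = 57.30 cos 25.1° = 51.89 m/s; vertical v_y0 = 57.30 sin 25.1° = 24.31 m/s.
Vertical motion (up positive, ground at y = 0): 3.600 t² − (24.31) t − 13.8 = 0, so t = (24.31 + √(24.31² + 2·7.20·13.8)) / 7.20 = (24.31 + 28.10) / 7.20 = 7.279 s.
Horizontal distance: R = vₓ t = 51.89 × 7.279 = 377.7 m.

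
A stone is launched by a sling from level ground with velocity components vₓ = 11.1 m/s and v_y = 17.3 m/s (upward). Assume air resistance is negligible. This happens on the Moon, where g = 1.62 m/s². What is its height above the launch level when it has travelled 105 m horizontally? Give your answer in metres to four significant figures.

91.17 m

x = vₓ t ⇒ t = 105/11.10 = 9.459 s.
Height: y = v_y0 t − ½ g t² = 17.30 × 9.459 − 0.8100 × 9.459² = 163.6 − 72.48 = 91.17 m.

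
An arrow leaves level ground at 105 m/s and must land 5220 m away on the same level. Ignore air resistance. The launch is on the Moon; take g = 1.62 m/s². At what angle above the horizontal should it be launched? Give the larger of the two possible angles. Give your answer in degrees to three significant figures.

Level-ground range R = v₀² sin(2θ)/g ⇒ sin(2θ) = gR/v₀² = 1.62 × 5220 / 105² = 0.7670.
2θ = 50.09° or 180° − 50.09° = 129.9°, so θ = 25.04° or 64.96°.
The larger angle is 64.96°.

65.0°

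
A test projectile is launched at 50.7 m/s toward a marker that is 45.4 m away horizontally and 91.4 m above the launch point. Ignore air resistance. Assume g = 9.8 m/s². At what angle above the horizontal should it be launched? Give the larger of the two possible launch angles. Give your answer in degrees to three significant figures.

Trajectory: y = x tanθ − g x² (1 + tan²θ)/(2v₀²). With x = 45.4, y = 91.4, v₀ = 50.7, g = 9.80:
3.929 tan²θ − 45.4 tanθ + (95.33) = 0.
tanθ = [45.4 ± √(45.4² − 4 × 3.929 × (95.33))] / (2 × 3.929) = (45.4 ± 23.73) / 7.858, giving tanθ = 2.758 or 8.797.
θ = 70.07° or 83.51°; the larger is 83.51°.

83.5°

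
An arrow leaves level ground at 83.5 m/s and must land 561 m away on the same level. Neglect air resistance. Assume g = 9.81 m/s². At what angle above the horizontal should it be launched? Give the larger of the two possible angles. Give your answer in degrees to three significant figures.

From R = (v₀²/g) sin 2θ: sin 2θ = 9.81 × 561 / 6972.2 = 0.7893.
2θ = 52.12° or 180° − 52.12° = 127.9°, so θ = 26.06° or 63.94°.
The larger angle is 63.94°.

63.9°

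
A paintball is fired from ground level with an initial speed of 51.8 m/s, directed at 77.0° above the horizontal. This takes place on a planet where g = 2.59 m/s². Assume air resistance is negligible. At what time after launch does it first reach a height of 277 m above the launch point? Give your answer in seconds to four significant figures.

6.609 s

Resolve: vₓ = 51.80 cos 77.0° = 11.65 m/s and v_y0 = 51.80 sin 77.0° = 50.47 m/s.
Height y(t) = 50.47 t − 1.295 t² = 277 gives 1.295 t² − 50.47 t + 277 = 0.
t = [50.47 ± √(50.47² − 2·2.59·277)] / 2.59 = (50.47 ± 33.36) / 2.59, so t = 6.609 s or t = 32.37 s.
The first (ascending) time is 6.609 s.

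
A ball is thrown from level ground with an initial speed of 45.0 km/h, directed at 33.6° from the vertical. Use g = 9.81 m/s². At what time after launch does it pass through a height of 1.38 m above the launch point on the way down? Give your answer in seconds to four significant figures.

Convert: 45.0 km/h = 45.0/3.6 = 12.50 m/s.
vₓ = 12.50 sin 33.6° = 6.917 m/s; v_y0 = 12.50 cos 33.6° = 10.41 m/s.
Set y = v_y0 t − ½ g t² = 1.38: 4.905 t² − 10.41 t + 1.38 = 0.
Quadratic formula: t = (10.41 ± √81.324) / 9.81 = (10.41 ± 9.018) / 9.81 → t = 0.1421 s or 1.981 s.
The descending-branch root is 1.981 s.

1.981 s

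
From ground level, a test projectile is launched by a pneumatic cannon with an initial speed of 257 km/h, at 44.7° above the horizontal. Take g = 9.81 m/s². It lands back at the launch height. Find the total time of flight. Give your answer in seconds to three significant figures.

Convert: 257 km/h = 257/3.6 = 71.39 m/s.
vₓ = 71.39 cos 44.7° = 50.74 m/s; v_y0 = 71.39 sin 44.7° = 50.21 m/s.
It returns to y = 0 when t = 2 v_y0 / g = 2(50.21)/9.81 = 10.24 s.

10.2 s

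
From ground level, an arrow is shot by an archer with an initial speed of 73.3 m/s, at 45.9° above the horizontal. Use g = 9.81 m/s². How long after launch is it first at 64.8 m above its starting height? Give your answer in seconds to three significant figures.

1.42 s

vₓ = 73.30 cos 45.9° = 51.01 m/s; v_y0 = 73.30 sin 45.9° = 52.64 m/s.
Set y = v_y0 t − ½ g t² = 64.8: 4.905 t² − 52.64 t + 64.8 = 0.
Quadratic formula: t = (52.64 ± √1499.5) / 9.81 = (52.64 ± 38.72) / 9.81 → t = 1.419 s or 9.313 s.
The first (ascending) time is 1.419 s.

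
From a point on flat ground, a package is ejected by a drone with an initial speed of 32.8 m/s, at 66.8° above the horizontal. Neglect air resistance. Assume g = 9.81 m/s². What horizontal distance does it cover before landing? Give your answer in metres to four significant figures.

Components: vₓ = 32.80 cos 66.8° = 12.92 m/s, v_y0 = 32.80 sin 66.8° = 30.15 m/s.
Time aloft: T = 2 v_y0 / g = 2 × 30.15 / 9.81 = 6.146 s.
Horizontal distance R = vₓ T = 12.92 × 6.146 = 79.42 m.

79.42 m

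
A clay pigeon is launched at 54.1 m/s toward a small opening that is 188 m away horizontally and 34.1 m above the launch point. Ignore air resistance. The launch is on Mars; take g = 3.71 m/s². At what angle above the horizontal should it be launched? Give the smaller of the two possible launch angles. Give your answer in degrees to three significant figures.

Trajectory: y = x tanθ − g x² (1 + tan²θ)/(2v₀²). With x = 188, y = 34.1, v₀ = 54.1, g = 3.71:
22.40 tan²θ − 188 tanθ + (56.50) = 0.
tanθ = [188 ± √(188² − 4 × 22.40 × (56.50))] / (2 × 22.40) = (188 ± 174.0) / 44.80, giving tanθ = 0.3121 or 8.080.
θ = 17.34° or 82.95°; the smaller is 17.34°.

17.3°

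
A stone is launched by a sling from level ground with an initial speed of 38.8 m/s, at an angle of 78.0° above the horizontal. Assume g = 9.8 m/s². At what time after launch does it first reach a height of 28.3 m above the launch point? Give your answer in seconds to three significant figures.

0.836 s

vₓ = 38.80 cos 78.0° = 8.067 m/s; v_y0 = 38.80 sin 78.0° = 37.95 m/s.
Require v_y0 t − ½ g t² = 28.3, i.e. 4.900 t² − 37.95 t + 28.3 = 0.
Quadratic formula: t = (37.95 ± √885.68) / 9.80 = (37.95 ± 29.76) / 9.80 → t = 0.8359 s or 6.909 s.
The first (ascending) time is 0.8359 s.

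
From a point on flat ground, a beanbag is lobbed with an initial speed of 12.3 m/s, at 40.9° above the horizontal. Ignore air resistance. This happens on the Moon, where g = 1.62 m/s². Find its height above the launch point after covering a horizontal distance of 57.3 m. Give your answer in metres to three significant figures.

18.9 m

Components: vₓ = 12.30 cos 40.9° = 9.297 m/s, v_y0 = 12.30 sin 40.9° = 8.053 m/s.
x = vₓ t ⇒ t = 57.3/9.297 = 6.163 s.
Height: y = v_y0 t − ½ g t² = 8.053 × 6.163 − 0.8100 × 6.163² = 49.63 − 30.77 = 18.87 m.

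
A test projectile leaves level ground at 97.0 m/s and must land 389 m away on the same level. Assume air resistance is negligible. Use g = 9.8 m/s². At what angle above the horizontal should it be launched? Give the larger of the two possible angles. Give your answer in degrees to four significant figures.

Level-ground range R = v₀² sin(2θ)/g ⇒ sin(2θ) = gR/v₀² = 9.80 × 389 / 97.0² = 0.4052.
2θ = 23.90° or 180° − 23.90° = 156.1°, so θ = 11.95° or 78.05°.
The larger angle is 78.05°.

78.05°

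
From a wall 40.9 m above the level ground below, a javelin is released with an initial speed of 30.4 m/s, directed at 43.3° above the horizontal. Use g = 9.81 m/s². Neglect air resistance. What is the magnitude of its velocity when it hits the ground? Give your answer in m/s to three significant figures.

41.6 m/s

Horizontal component vₓ = 30.40 cos 43.3° = 22.12 m/s; vertical v_y0 = 30.40 sin 43.3° = 20.85 m/s.
Vertical motion (up positive, ground at y = 0): 4.905 t² − (20.85) t − 40.9 = 0, so t = (20.85 + √(20.85² + 2·9.81·40.9)) / 9.81 = (20.85 + 35.17) / 9.81 = 5.711 s.
Vertical velocity at impact: v_y = v_y0 − g t = 20.85 − 9.81 × 5.711 = −35.17 m/s.
Speed: |v| = √(vₓ² + v_y²) = √(22.12² + 35.17²) = 41.55 m/s.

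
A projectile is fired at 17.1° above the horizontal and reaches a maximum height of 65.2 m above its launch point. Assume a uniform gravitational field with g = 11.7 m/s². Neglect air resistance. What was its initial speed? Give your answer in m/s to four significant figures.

132.8 m/s

At the peak v_y = 0, so v_y0 = √(2gH) = √(2 × 11.7 × 65.2) = 39.06 m/s.
v_y0 = v₀ sin θ ⇒ v₀ = 39.06 / sin 17.1° = 132.8 m/s.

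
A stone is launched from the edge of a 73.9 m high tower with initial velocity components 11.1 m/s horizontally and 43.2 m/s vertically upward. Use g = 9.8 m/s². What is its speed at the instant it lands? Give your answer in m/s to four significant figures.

58.63 m/s

With up positive and y = 0 at the ground: y(t) = 73.9 + (43.20) t − 4.900 t². Setting y = 0 and taking the positive root: t = [43.20 + √(43.20² + 2·9.80·73.9)] / 9.80 = (43.20 + 57.57) / 9.80 = 10.28 s.
Vertical velocity at impact: v_y = v_y0 − g t = 43.20 − 9.80 × 10.28 = −57.57 m/s.
Speed: |v| = √(vₓ² + v_y²) = √(11.10² + 57.57²) = 58.63 m/s.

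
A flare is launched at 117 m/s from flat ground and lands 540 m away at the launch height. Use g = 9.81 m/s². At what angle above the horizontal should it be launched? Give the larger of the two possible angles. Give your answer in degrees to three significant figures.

From R = (v₀²/g) sin 2θ: sin 2θ = 9.81 × 540 / 13689 = 0.3870.
2θ = 22.77° or 180° − 22.77° = 157.2°, so θ = 11.38° or 78.62°.
The larger angle is 78.62°.

78.6°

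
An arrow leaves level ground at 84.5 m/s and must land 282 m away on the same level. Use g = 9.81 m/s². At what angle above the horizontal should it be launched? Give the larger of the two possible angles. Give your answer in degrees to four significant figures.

78.60°

Level-ground range R = v₀² sin(2θ)/g ⇒ sin(2θ) = gR/v₀² = 9.81 × 282 / 84.5² = 0.3874.
2θ = 22.80° or 180° − 22.80° = 157.2°, so θ = 11.40° or 78.60°.
The larger angle is 78.60°.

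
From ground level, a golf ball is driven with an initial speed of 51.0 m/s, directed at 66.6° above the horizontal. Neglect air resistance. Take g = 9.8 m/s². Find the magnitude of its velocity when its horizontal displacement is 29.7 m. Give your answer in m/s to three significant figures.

Horizontal component vₓ = 51.00 cos 66.6° = 20.25 m/s; vertical v_y0 = 51.00 sin 66.6° = 46.81 m/s.
At x = 29.7 m, t = x/vₓ = 29.7/20.25 = 1.466 s.
Vertical velocity there: v_y = v_y0 − g t = 46.81 − 9.80 × 1.466 = 32.44 m/s.
Speed: √(vₓ² + v_y²) = √(20.25² + 32.44²) = 38.24 m/s.

38.2 m/s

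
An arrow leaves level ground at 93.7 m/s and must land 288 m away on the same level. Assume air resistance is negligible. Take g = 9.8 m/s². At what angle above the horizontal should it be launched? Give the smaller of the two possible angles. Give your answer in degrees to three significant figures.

R = v₀² sin 2θ / g gives sin 2θ = gR/v₀² = 9.80·288/93.7² = 0.3215.
2θ = 18.75° or 180° − 18.75° = 161.2°, so θ = 9.376° or 80.62°.
The smaller angle is 9.376°.

9.38°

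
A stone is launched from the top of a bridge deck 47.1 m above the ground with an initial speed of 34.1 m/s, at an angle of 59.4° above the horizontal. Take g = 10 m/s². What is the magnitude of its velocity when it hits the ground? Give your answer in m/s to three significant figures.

Components: vₓ = 34.10 cos 59.4° = 17.36 m/s, v_y0 = 34.10 sin 59.4° = 29.35 m/s.
With up positive and y = 0 at the ground: y(t) = 47.1 + (29.35) t − 5.000 t². Setting y = 0 and taking the positive root: t = [29.35 + √(29.35² + 2·10.0·47.1)] / 10.0 = (29.35 + 42.47) / 10.0 = 7.182 s.
Vertical velocity at impact: v_y = v_y0 − g t = 29.35 − 10.0 × 7.182 = −42.47 m/s.
Speed: |v| = √(vₓ² + v_y²) = √(17.36² + 42.47²) = 45.88 m/s.

45.9 m/s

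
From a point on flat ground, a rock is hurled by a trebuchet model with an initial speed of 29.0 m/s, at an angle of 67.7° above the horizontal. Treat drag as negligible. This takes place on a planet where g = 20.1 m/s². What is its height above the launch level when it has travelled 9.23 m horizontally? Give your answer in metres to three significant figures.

15.4 m

Components: vₓ = 29.00 cos 67.7° = 11.00 m/s, v_y0 = 29.00 sin 67.7° = 26.83 m/s.
x = vₓ t ⇒ t = 9.23/11.00 = 0.8388 s.
Height: y = v_y0 t − ½ g t² = 26.83 × 0.8388 − 10.05 × 0.8388² = 22.51 − 7.071 = 15.43 m.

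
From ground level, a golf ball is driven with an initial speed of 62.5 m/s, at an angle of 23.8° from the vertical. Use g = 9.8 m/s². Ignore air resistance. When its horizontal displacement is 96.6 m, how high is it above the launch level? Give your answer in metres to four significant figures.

147.1 m

Resolve: vₓ = 62.50 sin 23.8° = 25.22 m/s and v_y0 = 62.50 cos 23.8° = 57.18 m/s.
x = vₓ t ⇒ t = 96.6/25.22 = 3.830 s.
Height: y = v_y0 t − ½ g t² = 57.18 × 3.830 − 4.900 × 3.830² = 219.0 − 71.88 = 147.1 m.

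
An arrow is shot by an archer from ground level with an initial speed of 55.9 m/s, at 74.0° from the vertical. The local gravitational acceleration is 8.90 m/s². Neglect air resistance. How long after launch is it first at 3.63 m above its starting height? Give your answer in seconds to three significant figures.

Resolve: vₓ = 55.90 sin 74.0° = 53.73 m/s and v_y0 = 55.90 cos 74.0° = 15.41 m/s.
Set y = v_y0 t − ½ g t² = 3.63: 4.450 t² − 15.41 t + 3.63 = 0.
Quadratic formula: t = (15.41 ± √172.80) / 8.90 = (15.41 ± 13.15) / 8.90 → t = 0.2543 s or 3.208 s.
The first (ascending) time is 0.2543 s.

0.254 s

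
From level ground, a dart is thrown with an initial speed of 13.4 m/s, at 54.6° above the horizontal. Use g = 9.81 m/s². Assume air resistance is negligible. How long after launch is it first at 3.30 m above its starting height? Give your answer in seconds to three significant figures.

0.360 s

Horizontal component vₓ = 13.40 cos 54.6° = 7.762 m/s; vertical v_y0 = 13.40 sin 54.6° = 10.92 m/s.
Height y(t) = 10.92 t − 4.905 t² = 3.30 gives 4.905 t² − 10.92 t + 3.30 = 0.
t = [10.92 ± √(10.92² − 2·9.81·3.30)] / 9.81 = (10.92 ± 7.386) / 9.81, so t = 0.3605 s or t = 1.866 s.
The first (ascending) time is 0.3605 s.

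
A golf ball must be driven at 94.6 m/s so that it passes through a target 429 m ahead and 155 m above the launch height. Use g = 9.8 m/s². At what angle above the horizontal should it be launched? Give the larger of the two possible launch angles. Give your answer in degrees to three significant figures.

74.2°

Trajectory: y = x tanθ − g x² (1 + tan²θ)/(2v₀²). With x = 429, y = 155, v₀ = 94.6, g = 9.80:
100.8 tan²θ − 429 tanθ + (255.8) = 0.
tanθ = [429 ± √(429² − 4 × 100.8 × (255.8))] / (2 × 100.8) = (429 ± 284.5) / 201.5, giving tanθ = 0.7169 or 3.540.
θ = 35.64° or 74.23°; the larger is 74.23°.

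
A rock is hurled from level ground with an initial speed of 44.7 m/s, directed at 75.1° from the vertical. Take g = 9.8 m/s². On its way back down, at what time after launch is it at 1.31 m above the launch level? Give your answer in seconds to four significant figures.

vₓ = 44.70 sin 75.1° = 43.20 m/s; v_y0 = 44.70 cos 75.1° = 11.49 m/s.
Height y(t) = 11.49 t − 4.900 t² = 1.31 gives 4.900 t² − 11.49 t + 1.31 = 0.
t = [11.49 ± √(11.49² − 2·9.80·1.31)] / 9.80 = (11.49 ± 10.32) / 9.80, so t = 0.1201 s or t = 2.226 s.
The descending-branch root is 2.226 s.

2.226 s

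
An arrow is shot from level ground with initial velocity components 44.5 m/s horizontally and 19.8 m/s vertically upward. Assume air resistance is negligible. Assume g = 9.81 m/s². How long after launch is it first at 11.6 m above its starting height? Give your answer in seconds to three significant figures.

Set y = v_y0 t − ½ g t² = 11.6: 4.905 t² − 19.80 t + 11.6 = 0.
t = [19.80 ± √(19.80² − 2·9.81·11.6)] / 9.81 = (19.80 ± 12.82) / 9.81, so t = 0.7111 s or t = 3.326 s.
The first (ascending) time is 0.7111 s.

0.711 s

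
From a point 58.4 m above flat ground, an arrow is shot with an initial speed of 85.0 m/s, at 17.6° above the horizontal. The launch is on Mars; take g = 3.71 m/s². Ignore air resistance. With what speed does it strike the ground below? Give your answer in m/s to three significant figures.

Resolve: vₓ = 85.00 cos 17.6° = 81.02 m/s and v_y0 = 85.00 sin 17.6° = 25.70 m/s.
Vertical motion (up positive, ground at y = 0): 1.855 t² − (25.70) t − 58.4 = 0, so t = (25.70 + √(25.70² + 2·3.71·58.4)) / 3.71 = (25.70 + 33.07) / 3.71 = 15.84 s.
Vertical velocity at impact: v_y = v_y0 − g t = 25.70 − 3.71 × 15.84 = −33.07 m/s.
Speed: |v| = √(vₓ² + v_y²) = √(81.02² + 33.07²) = 87.51 m/s.

87.5 m/s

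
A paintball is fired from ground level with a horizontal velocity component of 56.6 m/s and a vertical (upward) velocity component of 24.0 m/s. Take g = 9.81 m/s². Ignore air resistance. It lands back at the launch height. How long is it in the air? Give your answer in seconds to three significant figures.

4.89 s

Time of flight on level ground: T = 2 v_y0 / g = 2 × 24.00 / 9.81 = 4.893 s.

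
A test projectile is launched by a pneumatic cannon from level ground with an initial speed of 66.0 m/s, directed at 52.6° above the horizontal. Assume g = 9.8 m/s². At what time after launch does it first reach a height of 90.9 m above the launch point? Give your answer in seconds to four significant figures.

2.176 s

Resolve: vₓ = 66.00 cos 52.6° = 40.09 m/s and v_y0 = 66.00 sin 52.6° = 52.43 m/s.
Height y(t) = 52.43 t − 4.900 t² = 90.9 gives 4.900 t² − 52.43 t + 90.9 = 0.
t = [52.43 ± √(52.43² − 2·9.80·90.9)] / 9.80 = (52.43 ± 31.10) / 9.80, so t = 2.176 s or t = 8.524 s.
The first (ascending) time is 2.176 s.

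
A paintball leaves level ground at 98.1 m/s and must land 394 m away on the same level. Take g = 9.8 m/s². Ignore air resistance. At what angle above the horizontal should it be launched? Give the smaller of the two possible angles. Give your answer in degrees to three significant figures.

11.8°

Level-ground range R = v₀² sin(2θ)/g ⇒ sin(2θ) = gR/v₀² = 9.80 × 394 / 98.1² = 0.4012.
2θ = 23.65° or 180° − 23.65° = 156.3°, so θ = 11.83° or 78.17°.
The smaller angle is 11.83°.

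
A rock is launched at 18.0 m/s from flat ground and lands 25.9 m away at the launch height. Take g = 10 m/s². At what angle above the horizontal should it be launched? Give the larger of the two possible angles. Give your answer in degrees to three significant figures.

Level-ground range R = v₀² sin(2θ)/g ⇒ sin(2θ) = gR/v₀² = 10.0 × 25.9 / 18.0² = 0.7994.
2θ = 53.07° or 180° − 53.07° = 126.9°, so θ = 26.54° or 63.46°.
The larger angle is 63.46°.

63.5°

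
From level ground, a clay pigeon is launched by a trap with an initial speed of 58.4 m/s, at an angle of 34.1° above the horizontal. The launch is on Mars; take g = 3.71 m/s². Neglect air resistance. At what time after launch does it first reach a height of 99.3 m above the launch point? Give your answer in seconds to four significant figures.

3.890 s

Horizontal component vₓ = 58.40 cos 34.1° = 48.36 m/s; vertical v_y0 = 58.40 sin 34.1° = 32.74 m/s.
Height y(t) = 32.74 t − 1.855 t² = 99.3 gives 1.855 t² − 32.74 t + 99.3 = 0.
t = [32.74 ± √(32.74² − 2·3.71·99.3)] / 3.71 = (32.74 ± 18.31) / 3.71, so t = 3.890 s or t = 13.76 s.
The first (ascending) time is 3.890 s.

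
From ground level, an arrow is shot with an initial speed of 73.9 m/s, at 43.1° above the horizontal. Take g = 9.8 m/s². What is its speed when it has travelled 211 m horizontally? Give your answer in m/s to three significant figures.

Components: vₓ = 73.90 cos 43.1° = 53.96 m/s, v_y0 = 73.90 sin 43.1° = 50.49 m/s.
x = vₓ t ⇒ t = 211/53.96 = 3.910 s.
Vertical velocity there: v_y = v_y0 − g t = 50.49 − 9.80 × 3.910 = 12.17 m/s.
Speed: √(vₓ² + v_y²) = √(53.96² + 12.17²) = 55.31 m/s.

55.3 m/s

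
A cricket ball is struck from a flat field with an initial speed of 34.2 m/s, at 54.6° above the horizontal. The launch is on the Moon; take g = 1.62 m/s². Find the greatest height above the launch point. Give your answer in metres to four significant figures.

239.9 m

Horizontal component vₓ = 34.20 cos 54.6° = 19.81 m/s; vertical v_y0 = 34.20 sin 54.6° = 27.88 m/s.
Maximum height: H = v_y0² / (2g) = 27.88² / (2 × 1.62) = 239.9 m.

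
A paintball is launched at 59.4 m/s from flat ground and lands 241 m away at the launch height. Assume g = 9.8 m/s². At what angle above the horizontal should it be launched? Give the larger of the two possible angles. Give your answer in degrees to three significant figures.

Level-ground range R = v₀² sin(2θ)/g ⇒ sin(2θ) = gR/v₀² = 9.80 × 241 / 59.4² = 0.6694.
2θ = 42.02° or 180° − 42.02° = 138.0°, so θ = 21.01° or 68.99°.
The larger angle is 68.99°.

69.0°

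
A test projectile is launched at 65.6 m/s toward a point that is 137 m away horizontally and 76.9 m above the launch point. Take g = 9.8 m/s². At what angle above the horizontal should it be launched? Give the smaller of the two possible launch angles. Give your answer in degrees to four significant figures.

Trajectory: y = x tanθ − g x² (1 + tan²θ)/(2v₀²). With x = 137, y = 76.9, v₀ = 65.6, g = 9.80:
21.37 tan²θ − 137 tanθ + (98.27) = 0.
tanθ = [137 ± √(137² − 4 × 21.37 × (98.27))] / (2 × 21.37) = (137 ± 101.8) / 42.74, giving tanθ = 0.8230 or 5.588.
θ = 39.45° or 79.85°; the smaller is 39.45°.

39.45°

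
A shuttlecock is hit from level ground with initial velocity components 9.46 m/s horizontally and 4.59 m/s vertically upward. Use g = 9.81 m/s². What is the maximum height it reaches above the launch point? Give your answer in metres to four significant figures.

1.074 m

Maximum height: H = v_y0² / (2g) = 4.590² / (2 × 9.81) = 1.074 m.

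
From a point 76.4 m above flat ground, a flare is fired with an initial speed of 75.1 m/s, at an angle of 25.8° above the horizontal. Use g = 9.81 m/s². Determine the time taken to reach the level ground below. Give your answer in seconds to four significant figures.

8.497 s

Horizontal component vₓ = 75.10 cos 25.8° = 67.61 m/s; vertical v_y0 = 75.10 sin 25.8° = 32.69 m/s.
With up positive and y = 0 at the ground: y(t) = 76.4 + (32.69) t − 4.905 t². Setting y = 0 and taking the positive root: t = [32.69 + √(32.69² + 2·9.81·76.4)] / 9.81 = (32.69 + 50.67) / 9.81 = 8.497 s.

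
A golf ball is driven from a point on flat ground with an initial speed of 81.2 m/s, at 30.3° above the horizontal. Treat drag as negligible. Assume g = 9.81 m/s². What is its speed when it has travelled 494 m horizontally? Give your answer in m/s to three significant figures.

75.6 m/s

vₓ = 81.20 cos 30.3° = 70.11 m/s; v_y0 = 81.20 sin 30.3° = 40.97 m/s.
At x = 494 m, t = x/vₓ = 494/70.11 = 7.046 s.
Vertical velocity there: v_y = v_y0 − g t = 40.97 − 9.81 × 7.046 = −28.16 m/s.
Speed: √(vₓ² + v_y²) = √(70.11² + 28.16²) = 75.55 m/s.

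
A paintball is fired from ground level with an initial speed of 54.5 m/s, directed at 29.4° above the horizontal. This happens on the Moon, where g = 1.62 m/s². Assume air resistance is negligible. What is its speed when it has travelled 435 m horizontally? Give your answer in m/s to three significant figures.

49.0 m/s

Components: vₓ = 54.50 cos 29.4° = 47.48 m/s, v_y0 = 54.50 sin 29.4° = 26.75 m/s.
Time to reach x = 435 m: t = x/vₓ = 435/47.48 = 9.162 s.
Vertical velocity there: v_y = v_y0 − g t = 26.75 − 1.62 × 9.162 = 11.91 m/s.
Speed: √(vₓ² + v_y²) = √(47.48² + 11.91²) = 48.95 m/s.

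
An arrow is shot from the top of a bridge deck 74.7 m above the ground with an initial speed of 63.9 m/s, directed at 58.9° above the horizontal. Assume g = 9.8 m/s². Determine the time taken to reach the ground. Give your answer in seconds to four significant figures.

12.40 s

vₓ = 63.90 cos 58.9° = 33.01 m/s; v_y0 = 63.90 sin 58.9° = 54.72 m/s.
With up positive and y = 0 at the ground: y(t) = 74.7 + (54.72) t − 4.900 t². Setting y = 0 and taking the positive root: t = [54.72 + √(54.72² + 2·9.80·74.7)] / 9.80 = (54.72 + 66.77) / 9.80 = 12.40 s.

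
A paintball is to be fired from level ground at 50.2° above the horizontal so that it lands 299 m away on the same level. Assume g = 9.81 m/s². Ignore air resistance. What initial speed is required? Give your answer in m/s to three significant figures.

54.6 m/s

Level-ground range: R = v₀² sin(2θ)/g, so v₀ = √(gR / sin 2θ).
v₀ = √(9.81 × 299 / sin 100.4°) = √(2933 / 0.9836) = √2982.2 = 54.61 m/s.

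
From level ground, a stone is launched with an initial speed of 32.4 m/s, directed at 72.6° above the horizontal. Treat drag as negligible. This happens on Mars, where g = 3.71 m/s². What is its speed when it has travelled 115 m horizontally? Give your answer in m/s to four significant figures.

16.31 m/s

Resolve: vₓ = 32.40 cos 72.6° = 9.689 m/s and v_y0 = 32.40 sin 72.6° = 30.92 m/s.
Time to reach x = 115 m: t = x/vₓ = 115/9.689 = 11.87 s.
Vertical velocity there: v_y = v_y0 − g t = 30.92 − 3.71 × 11.87 = −13.12 m/s.
Speed: √(vₓ² + v_y²) = √(9.689² + 13.12²) = 16.31 m/s.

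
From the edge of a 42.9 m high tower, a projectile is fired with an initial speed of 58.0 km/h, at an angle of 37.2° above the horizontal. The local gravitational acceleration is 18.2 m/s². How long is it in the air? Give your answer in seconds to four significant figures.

2.771 s

Convert: 58.0 km/h = 58.0/3.6 = 16.11 m/s.
vₓ = 16.11 cos 37.2° = 12.83 m/s; v_y0 = 16.11 sin 37.2° = 9.741 m/s.
The projectile lands when y = 42.9 + (9.741) t − ½·18.2·t² = 0. Positive root: t = (9.741 + √(9.741² + 2·18.2·42.9)) / 18.2 = (9.741 + 40.70) / 18.2 = 2.771 s.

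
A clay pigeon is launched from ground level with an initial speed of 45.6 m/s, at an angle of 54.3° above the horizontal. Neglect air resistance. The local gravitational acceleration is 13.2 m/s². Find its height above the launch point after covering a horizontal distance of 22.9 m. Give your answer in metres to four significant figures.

26.98 m

vₓ = 45.60 cos 54.3° = 26.61 m/s; v_y0 = 45.60 sin 54.3° = 37.03 m/s.
x = vₓ t ⇒ t = 22.9/26.61 = 0.8606 s.
Height: y = v_y0 t − ½ g t² = 37.03 × 0.8606 − 6.600 × 0.8606² = 31.87 − 4.888 = 26.98 m.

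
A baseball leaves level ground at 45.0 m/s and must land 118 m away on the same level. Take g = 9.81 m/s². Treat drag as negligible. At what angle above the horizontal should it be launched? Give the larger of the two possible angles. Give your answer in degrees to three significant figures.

R = v₀² sin 2θ / g gives sin 2θ = gR/v₀² = 9.81·118/45.0² = 0.5716.
2θ = 34.86° or 180° − 34.86° = 145.1°, so θ = 17.43° or 72.57°.
The larger angle is 72.57°.

72.6°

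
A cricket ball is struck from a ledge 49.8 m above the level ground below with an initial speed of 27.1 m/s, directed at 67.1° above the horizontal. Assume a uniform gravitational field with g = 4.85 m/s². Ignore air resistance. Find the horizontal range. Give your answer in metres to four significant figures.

Horizontal component vₓ = 27.10 cos 67.1° = 10.55 m/s; vertical v_y0 = 27.10 sin 67.1° = 24.96 m/s.
With up positive and y = 0 at the ground: y(t) = 49.8 + (24.96) t − 2.425 t². Setting y = 0 and taking the positive root: t = [24.96 + √(24.96² + 2·4.85·49.8)] / 4.85 = (24.96 + 33.26) / 4.85 = 12.01 s.
Horizontal distance: R = vₓ t = 10.55 × 12.01 = 126.6 m.

126.6 m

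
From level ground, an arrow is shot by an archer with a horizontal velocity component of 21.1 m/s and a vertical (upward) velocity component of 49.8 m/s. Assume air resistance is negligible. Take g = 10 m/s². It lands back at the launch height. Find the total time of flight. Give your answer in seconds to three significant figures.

Landing at launch height ⇒ T = 2 v_y0 / g = 2 × 49.80 / 10.0 = 9.960 s.

9.96 s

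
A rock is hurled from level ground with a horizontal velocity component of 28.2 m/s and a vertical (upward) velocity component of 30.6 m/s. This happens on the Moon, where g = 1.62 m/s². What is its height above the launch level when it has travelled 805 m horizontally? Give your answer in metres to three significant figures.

213 m

At x = 805 m, t = x/vₓ = 805/28.20 = 28.55 s.
Height: y = v_y0 t − ½ g t² = 30.60 × 28.55 − 0.8100 × 28.55² = 873.5 − 660.1 = 213.5 m.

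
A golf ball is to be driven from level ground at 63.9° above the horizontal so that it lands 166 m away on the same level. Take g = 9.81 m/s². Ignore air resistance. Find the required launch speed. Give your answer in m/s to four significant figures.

45.40 m/s

Level-ground range: R = v₀² sin(2θ)/g, so v₀ = √(gR / sin 2θ).
v₀ = √(9.81 × 166 / sin 127.8°) = √(1628 / 0.7902) = √2060.9 = 45.40 m/s.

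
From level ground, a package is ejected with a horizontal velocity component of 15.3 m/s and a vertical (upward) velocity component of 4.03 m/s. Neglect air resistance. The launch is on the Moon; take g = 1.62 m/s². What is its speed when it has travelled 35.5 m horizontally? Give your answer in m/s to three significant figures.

At x = 35.5 m, t = x/vₓ = 35.5/15.30 = 2.320 s.
Vertical velocity there: v_y = v_y0 − g t = 4.030 − 1.62 × 2.320 = 0.2712 m/s.
Speed: √(vₓ² + v_y²) = √(15.30² + 0.2712²) = 15.30 m/s.

15.3 m/s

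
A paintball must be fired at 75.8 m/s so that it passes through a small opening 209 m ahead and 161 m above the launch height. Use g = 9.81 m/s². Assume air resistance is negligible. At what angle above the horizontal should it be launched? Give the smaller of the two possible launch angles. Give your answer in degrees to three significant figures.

Trajectory: y = x tanθ − g x² (1 + tan²θ)/(2v₀²). With x = 209, y = 161, v₀ = 75.8, g = 9.81:
37.29 tan²θ − 209 tanθ + (198.3) = 0.
tanθ = [209 ± √(209² − 4 × 37.29 × (198.3))] / (2 × 37.29) = (209 ± 118.8) / 74.58, giving tanθ = 1.210 or 4.395.
θ = 50.43° or 77.18°; the smaller is 50.43°.

50.4°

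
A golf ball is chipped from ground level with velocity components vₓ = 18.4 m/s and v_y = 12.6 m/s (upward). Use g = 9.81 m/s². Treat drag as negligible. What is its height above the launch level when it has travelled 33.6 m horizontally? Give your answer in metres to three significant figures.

At x = 33.6 m, t = x/vₓ = 33.6/18.40 = 1.826 s.
Height: y = v_y0 t − ½ g t² = 12.60 × 1.826 − 4.905 × 1.826² = 23.01 − 16.36 = 6.653 m.

6.65 m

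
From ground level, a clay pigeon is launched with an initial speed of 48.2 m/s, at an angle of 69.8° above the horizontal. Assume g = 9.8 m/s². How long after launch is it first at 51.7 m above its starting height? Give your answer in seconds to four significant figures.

Horizontal component vₓ = 48.20 cos 69.8° = 16.64 m/s; vertical v_y0 = 48.20 sin 69.8° = 45.24 m/s.
Require v_y0 t − ½ g t² = 51.7, i.e. 4.900 t² − 45.24 t + 51.7 = 0.
Quadratic formula: t = (45.24 ± √1032.9) / 9.80 = (45.24 ± 32.14) / 9.80 → t = 1.336 s or 7.895 s.
The first (ascending) time is 1.336 s.

1.336 s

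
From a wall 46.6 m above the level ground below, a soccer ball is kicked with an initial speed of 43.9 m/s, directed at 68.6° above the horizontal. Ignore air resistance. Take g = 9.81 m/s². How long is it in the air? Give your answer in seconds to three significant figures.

Resolve: vₓ = 43.90 cos 68.6° = 16.02 m/s and v_y0 = 43.90 sin 68.6° = 40.87 m/s.
The projectile lands when y = 46.6 + (40.87) t − ½·9.81·t² = 0. Positive root: t = (40.87 + √(40.87² + 2·9.81·46.6)) / 9.81 = (40.87 + 50.84) / 9.81 = 9.349 s.

9.35 s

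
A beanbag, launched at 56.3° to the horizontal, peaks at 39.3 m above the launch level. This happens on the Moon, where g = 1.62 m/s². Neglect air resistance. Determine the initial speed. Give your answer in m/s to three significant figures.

13.6 m/s

At the peak v_y = 0, so v_y0 = √(2gH) = √(2 × 1.62 × 39.3) = 11.28 m/s.
v_y0 = v₀ sin θ ⇒ v₀ = 11.28 / sin 56.3° = 13.56 m/s.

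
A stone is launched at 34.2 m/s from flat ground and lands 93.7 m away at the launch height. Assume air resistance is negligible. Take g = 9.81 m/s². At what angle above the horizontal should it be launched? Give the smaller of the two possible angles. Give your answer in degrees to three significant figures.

R = v₀² sin 2θ / g gives sin 2θ = gR/v₀² = 9.81·93.7/34.2² = 0.7859.
2θ = 51.80° or 180° − 51.80° = 128.2°, so θ = 25.90° or 64.10°.
The smaller angle is 25.90°.

25.9°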